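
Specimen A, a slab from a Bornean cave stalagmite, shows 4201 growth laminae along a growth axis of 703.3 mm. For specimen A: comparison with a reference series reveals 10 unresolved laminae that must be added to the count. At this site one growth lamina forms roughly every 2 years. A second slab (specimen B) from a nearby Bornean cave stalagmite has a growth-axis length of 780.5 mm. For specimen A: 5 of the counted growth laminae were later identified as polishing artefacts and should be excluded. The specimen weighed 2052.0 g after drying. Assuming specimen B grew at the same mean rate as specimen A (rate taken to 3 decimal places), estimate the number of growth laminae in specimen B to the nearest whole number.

4646 growth laminae

Specimen A: true growth lamina count = 4201 − 5 + 10 = 4206.
Specimen A: multiplying by 2 years per growth lamina: 4206 × 2 = 8412 years.
A: Mean rate = 703.3 mm / 8412 years ≈ 0.084 mm/yr.
B spans 780.5 / 0.084 = 9291.67 years; at 2 years per growth lamina that is 9291.67 / 2 ≈ 4646 growth laminae.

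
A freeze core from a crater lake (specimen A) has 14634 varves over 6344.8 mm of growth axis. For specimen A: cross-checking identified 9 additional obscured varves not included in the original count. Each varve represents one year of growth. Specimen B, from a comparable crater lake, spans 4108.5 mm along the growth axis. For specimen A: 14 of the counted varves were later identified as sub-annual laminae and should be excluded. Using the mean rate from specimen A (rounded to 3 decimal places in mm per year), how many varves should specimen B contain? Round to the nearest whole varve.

Specimen A: correcting the raw count gives 14634 − 14 + 9 = 14629 true varves.
A: Mean rate = 6344.8 mm / 14629 years ≈ 0.434 mm/yr.
For B, 4108.5 / 0.434 = 9466.59 years ≈ 9467 varves.

9467 varves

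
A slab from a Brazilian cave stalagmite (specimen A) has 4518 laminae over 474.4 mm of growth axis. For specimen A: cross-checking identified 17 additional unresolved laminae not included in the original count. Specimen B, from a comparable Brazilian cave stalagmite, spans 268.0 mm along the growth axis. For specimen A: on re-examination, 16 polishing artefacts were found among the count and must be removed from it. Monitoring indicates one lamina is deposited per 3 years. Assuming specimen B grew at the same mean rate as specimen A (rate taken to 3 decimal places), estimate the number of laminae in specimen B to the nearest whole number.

2552 laminae

Specimen A: correcting the raw count gives 4518 − 16 + 17 = 4519 true laminae.
Specimen A: at 3 years per lamina, 4519 × 3 = 13557 years.
A: Extension rate ≈ 474.4 / 13557 = 0.035 mm per year.
B spans 268.0 / 0.035 = 7657.14 years; at 3 years per lamina that is 7657.14 / 3 ≈ 2552 laminae.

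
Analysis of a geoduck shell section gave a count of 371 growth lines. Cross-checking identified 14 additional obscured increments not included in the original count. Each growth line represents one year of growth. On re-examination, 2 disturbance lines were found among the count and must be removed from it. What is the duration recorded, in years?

383 yr

After corrections the count is 371 − 2 + 14 = 383 growth lines.
With a one-to-one growth line periodicity this is 383 years.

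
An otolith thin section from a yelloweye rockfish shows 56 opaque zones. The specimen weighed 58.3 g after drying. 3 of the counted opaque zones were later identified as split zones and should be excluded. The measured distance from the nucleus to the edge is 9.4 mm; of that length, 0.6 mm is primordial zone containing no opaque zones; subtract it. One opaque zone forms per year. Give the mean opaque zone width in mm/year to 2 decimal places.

True opaque zone count = 56 − 3 = 53.
The growth record spans 9.4 − 0.6 = 8.8 mm.
Extension rate ≈ 8.8 / 53 = 0.17 mm/year.

0.17 mm/year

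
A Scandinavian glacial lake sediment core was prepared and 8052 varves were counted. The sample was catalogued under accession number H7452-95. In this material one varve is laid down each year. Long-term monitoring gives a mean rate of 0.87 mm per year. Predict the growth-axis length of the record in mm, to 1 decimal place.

7005.2 mm

The record spans 8052 years at 0.87 mm per year.
8052 years at 0.87 mm/year gives 0.87 × 8052 = 7005.2 mm.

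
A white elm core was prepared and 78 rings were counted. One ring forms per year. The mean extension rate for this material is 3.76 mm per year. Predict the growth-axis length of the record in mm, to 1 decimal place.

293.3 mm

The record spans 78 years at 3.76 mm per year.
78 years at 3.76 mm/year gives 3.76 × 78 = 293.3 mm.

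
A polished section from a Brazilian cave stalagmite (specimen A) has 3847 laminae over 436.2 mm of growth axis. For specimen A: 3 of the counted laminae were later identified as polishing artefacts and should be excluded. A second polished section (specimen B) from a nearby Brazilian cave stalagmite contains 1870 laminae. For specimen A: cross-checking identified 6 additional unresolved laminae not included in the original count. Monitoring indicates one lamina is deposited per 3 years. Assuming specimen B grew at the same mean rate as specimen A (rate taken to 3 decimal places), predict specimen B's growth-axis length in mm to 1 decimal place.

213.2 mm

Specimen A: correcting the raw count gives 3847 − 3 + 6 = 3850 true laminae.
Specimen A: multiplying by 3 years per lamina: 3850 × 3 = 11550 years.
A: 436.2 mm over 11550 years gives 436.2 / 11550 ≈ 0.038 mm per year.
Specimen B: at 3 years per lamina, 1870 × 3 = 5610 years. For B, 0.038 mm/year × 5610 years = 213.2 mm.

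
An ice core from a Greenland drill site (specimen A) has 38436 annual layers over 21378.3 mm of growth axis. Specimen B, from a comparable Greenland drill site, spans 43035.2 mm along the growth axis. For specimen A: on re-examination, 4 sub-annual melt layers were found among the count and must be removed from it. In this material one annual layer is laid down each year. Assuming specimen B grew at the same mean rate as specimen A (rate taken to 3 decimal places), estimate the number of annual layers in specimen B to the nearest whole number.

Specimen A: correcting the raw count gives 38436 − 4 = 38432 true annual layers.
A: Extension rate ≈ 21378.3 / 38432 = 0.556 mm per year.
B spans 43035.2 / 0.556 = 77401.44 years ≈ 77401 annual layers.

77401 annual layers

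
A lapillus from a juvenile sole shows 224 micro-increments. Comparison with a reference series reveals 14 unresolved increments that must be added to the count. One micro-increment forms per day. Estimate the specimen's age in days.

238 days

Adjusted count: 224 + 14 = 238 micro-increments.
One micro-increment per day makes the duration 238 days.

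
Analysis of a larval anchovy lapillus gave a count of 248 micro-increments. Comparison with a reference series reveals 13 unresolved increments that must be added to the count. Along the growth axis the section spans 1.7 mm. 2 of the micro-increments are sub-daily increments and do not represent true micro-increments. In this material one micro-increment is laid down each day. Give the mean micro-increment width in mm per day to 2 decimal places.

0.01 mm per day

Correcting the raw count gives 248 − 2 + 13 = 259 true micro-increments.
Mean rate = 1.7 mm / 259 days ≈ 0.01 mm per day.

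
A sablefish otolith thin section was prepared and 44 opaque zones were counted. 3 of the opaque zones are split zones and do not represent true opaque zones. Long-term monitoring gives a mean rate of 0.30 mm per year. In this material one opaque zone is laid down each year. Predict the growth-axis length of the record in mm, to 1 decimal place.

12.3 mm

Adjusted count: 44 − 3 = 41 opaque zones.
Length ≈ 0.30 × 41 = 12.3 mm.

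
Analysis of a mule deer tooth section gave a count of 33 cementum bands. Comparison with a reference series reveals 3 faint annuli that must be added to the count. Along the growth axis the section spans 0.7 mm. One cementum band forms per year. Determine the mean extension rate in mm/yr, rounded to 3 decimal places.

True cementum band count = 33 + 3 = 36.
Extension rate ≈ 0.7 / 36 = 0.019 mm/yr.

0.019 mm/yr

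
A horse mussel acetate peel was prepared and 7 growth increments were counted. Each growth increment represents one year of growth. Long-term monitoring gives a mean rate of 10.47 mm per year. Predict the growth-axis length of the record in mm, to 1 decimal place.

7 years of growth are recorded.
7 years at 10.47 mm/year gives 10.47 × 7 = 73.3 mm.

73.3 mm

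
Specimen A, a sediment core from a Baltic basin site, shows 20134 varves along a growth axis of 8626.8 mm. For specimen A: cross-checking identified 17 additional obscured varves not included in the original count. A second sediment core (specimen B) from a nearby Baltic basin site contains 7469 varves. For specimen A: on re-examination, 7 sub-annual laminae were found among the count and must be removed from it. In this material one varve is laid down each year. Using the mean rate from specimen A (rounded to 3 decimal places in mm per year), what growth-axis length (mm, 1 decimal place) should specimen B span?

Specimen A: adjusted count: 20134 − 7 + 17 = 20144 varves.
A: Mean rate = 8626.8 mm / 20144 years ≈ 0.428 mm/year.
B's length ≈ 0.428 × 7469 = 3196.7 mm.

3196.7 mm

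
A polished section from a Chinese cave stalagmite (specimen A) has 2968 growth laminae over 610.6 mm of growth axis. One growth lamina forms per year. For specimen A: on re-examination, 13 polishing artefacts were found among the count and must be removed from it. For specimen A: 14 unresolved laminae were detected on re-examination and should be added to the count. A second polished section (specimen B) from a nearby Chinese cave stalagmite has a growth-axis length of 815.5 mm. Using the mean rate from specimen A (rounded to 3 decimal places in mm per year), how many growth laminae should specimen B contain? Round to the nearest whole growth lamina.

Specimen A: correcting the raw count gives 2968 − 13 + 14 = 2969 true growth laminae.
A: Mean rate = 610.6 mm / 2969 years ≈ 0.206 mm/yr.
B spans 815.5 / 0.206 = 3958.74 years ≈ 3959 growth laminae.

3959 growth laminae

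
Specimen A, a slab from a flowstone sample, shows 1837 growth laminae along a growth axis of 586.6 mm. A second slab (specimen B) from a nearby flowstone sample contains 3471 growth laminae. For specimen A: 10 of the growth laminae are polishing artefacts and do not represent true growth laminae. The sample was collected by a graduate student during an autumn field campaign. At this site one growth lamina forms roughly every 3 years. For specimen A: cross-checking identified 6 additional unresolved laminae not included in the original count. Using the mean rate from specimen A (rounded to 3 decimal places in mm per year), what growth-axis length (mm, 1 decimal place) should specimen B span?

Specimen A: correcting the raw count gives 1837 − 10 + 6 = 1833 true growth laminae.
Specimen A: at 3 years per growth lamina, 1833 × 3 = 5499 years.
A: Extension rate ≈ 586.6 / 5499 = 0.107 mm/year.
Specimen B: 3471 growth laminae at 3 years each span 3471 × 3 = 10413 years. For B, 0.107 mm/year × 10413 years = 1114.2 mm.

1114.2 mm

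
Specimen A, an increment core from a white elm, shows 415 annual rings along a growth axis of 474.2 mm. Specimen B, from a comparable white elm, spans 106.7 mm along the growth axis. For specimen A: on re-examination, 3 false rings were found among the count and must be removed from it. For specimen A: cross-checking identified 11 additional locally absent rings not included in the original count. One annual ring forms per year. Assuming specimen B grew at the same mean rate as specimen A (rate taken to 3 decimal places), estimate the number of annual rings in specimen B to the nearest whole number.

Specimen A: after corrections the count is 415 − 3 + 11 = 423 annual rings.
A: Extension rate ≈ 474.2 / 423 = 1.121 mm per year.
B spans 106.7 / 1.121 = 95.18 years ≈ 95 annual rings.

95 annual rings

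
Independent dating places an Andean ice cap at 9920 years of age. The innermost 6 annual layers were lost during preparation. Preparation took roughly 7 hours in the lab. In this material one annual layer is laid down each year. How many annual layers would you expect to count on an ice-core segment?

9914 annual layers

At one annual layer per year, 9920 years correspond to 9920 annual layers.
9920 − 6 missed = 9914 annual layers expected in the prepared section.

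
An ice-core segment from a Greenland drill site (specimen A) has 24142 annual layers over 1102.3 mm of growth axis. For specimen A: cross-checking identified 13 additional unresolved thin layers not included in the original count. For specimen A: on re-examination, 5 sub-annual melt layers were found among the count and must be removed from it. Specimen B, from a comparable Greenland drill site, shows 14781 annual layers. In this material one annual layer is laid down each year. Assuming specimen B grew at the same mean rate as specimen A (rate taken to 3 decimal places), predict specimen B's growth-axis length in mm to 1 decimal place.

Specimen A: adjusted count: 24142 − 5 + 13 = 24150 annual layers.
A: Extension rate ≈ 1102.3 / 24150 = 0.046 mm per year.
For B, 0.046 mm/year × 14781 years = 679.9 mm.

679.9 mm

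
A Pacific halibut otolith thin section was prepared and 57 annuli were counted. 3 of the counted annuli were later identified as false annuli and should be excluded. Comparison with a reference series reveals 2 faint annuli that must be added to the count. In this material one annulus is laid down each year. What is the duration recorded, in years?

56 years

Correcting the raw count gives 57 − 3 + 2 = 56 true annuli.
At one annulus per year, that is 56 years.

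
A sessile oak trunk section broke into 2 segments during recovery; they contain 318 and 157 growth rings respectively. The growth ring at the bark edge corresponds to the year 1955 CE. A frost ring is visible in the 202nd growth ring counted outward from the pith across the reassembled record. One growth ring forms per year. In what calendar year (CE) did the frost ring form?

Total growth rings = 318 + 157 = 475.
475 − 202 = 273 growth rings lie beyond the frost ring toward the bark edge.
1955 − 273 = 1682 CE.

1682 CE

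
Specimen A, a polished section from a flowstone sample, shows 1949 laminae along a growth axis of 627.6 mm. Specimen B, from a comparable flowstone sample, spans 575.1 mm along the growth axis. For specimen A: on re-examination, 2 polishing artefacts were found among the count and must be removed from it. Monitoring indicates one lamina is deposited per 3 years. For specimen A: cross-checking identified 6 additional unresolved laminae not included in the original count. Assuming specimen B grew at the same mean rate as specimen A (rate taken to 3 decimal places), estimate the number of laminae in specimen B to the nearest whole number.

Specimen A: after corrections the count is 1949 − 2 + 6 = 1953 laminae.
Specimen A: multiplying by 3 years per lamina: 1953 × 3 = 5859 years.
A: 627.6 mm over 5859 years gives 627.6 / 5859 ≈ 0.107 mm/yr.
For B, 575.1 / 0.107 = 5374.77 years; at 3 years per lamina that is 5374.77 / 3 ≈ 1792 laminae.

1792 laminae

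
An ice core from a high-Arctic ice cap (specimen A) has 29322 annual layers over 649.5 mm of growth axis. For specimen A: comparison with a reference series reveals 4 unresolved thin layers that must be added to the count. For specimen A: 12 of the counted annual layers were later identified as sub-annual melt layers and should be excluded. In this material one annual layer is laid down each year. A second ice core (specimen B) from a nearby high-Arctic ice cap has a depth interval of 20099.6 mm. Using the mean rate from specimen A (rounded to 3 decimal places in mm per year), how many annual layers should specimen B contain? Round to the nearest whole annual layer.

Specimen A: correcting the raw count gives 29322 − 12 + 4 = 29314 true annual layers.
A: 649.5 mm over 29314 years gives 649.5 / 29314 ≈ 0.022 mm per year.
B spans 20099.6 / 0.022 = 913618.18 years ≈ 913618 annual layers.

913618 annual layers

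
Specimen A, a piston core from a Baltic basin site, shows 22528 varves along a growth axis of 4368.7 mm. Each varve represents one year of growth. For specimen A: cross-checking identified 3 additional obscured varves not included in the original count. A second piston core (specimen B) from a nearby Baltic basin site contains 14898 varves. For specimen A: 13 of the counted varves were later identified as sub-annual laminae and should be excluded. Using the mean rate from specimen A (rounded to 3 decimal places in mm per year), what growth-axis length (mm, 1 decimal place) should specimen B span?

2890.2 mm

Specimen A: true varve count = 22528 − 13 + 3 = 22518.
A: Mean rate = 4368.7 mm / 22518 years ≈ 0.194 mm/yr.
Length of B = 0.194 × 14898 = 2890.2 mm.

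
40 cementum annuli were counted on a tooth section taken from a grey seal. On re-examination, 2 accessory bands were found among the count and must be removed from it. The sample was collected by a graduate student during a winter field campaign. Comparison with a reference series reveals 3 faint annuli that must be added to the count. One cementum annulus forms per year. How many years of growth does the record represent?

41 years

Correcting the raw count gives 40 − 2 + 3 = 41 true cementum annuli.
With a one-to-one cementum annulus periodicity this is 41 years.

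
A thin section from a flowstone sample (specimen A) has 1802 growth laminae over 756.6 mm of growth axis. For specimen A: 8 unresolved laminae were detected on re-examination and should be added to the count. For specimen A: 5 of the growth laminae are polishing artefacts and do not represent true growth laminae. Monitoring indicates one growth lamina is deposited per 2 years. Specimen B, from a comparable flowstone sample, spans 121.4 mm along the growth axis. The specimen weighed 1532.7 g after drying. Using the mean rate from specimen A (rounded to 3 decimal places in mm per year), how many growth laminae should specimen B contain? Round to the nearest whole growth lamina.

Specimen A: true growth lamina count = 1802 − 5 + 8 = 1805.
Specimen A: 1805 growth laminae at 2 years each span 1805 × 2 = 3610 years.
A: Extension rate ≈ 756.6 / 3610 = 0.210 mm/yr.
For B, 121.4 / 0.210 = 578.10 years; at 2 years per growth lamina that is 578.10 / 2 ≈ 289 growth laminae.

289 growth laminae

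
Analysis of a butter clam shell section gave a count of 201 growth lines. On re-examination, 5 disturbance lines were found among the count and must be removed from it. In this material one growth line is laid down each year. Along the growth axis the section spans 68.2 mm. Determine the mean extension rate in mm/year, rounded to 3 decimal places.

After corrections the count is 201 − 5 = 196 growth lines.
68.2 mm over 196 years gives 68.2 / 196 ≈ 0.348 mm/year.

0.348 mm/year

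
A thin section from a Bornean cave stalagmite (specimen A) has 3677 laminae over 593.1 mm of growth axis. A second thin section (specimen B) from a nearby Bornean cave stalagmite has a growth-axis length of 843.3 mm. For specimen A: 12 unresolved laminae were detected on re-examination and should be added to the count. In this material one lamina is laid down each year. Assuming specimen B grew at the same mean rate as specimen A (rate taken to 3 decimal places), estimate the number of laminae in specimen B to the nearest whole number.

5238 laminae

Specimen A: adjusted count: 3677 + 12 = 3689 laminae.
A: 593.1 mm over 3689 years gives 593.1 / 3689 ≈ 0.161 mm per year.
For B, 843.3 / 0.161 = 5237.89 years ≈ 5238 laminae.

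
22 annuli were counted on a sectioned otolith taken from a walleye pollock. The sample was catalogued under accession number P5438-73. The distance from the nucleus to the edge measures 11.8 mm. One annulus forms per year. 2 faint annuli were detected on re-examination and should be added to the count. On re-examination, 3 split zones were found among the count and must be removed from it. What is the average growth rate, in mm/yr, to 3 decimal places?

0.562 mm/yr

After corrections the count is 22 − 3 + 2 = 21 annuli.
Extension rate ≈ 11.8 / 21 = 0.562 mm/yr.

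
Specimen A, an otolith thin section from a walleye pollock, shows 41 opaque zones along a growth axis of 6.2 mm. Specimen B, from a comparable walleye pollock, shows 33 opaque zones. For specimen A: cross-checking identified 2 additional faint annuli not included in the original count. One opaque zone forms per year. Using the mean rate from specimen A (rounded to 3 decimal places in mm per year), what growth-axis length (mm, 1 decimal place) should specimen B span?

4.8 mm

Specimen A: after corrections the count is 41 + 2 = 43 opaque zones.
A: 6.2 mm over 43 years gives 6.2 / 43 ≈ 0.144 mm per year.
For B, 0.144 mm/year × 33 years = 4.8 mm.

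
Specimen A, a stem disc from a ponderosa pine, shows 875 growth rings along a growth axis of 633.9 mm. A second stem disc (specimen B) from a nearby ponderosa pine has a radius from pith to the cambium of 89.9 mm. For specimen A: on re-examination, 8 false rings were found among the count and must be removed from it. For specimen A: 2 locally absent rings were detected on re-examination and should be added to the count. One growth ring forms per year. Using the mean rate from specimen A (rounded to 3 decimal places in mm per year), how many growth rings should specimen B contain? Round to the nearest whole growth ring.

Specimen A: correcting the raw count gives 875 − 8 + 2 = 869 true growth rings.
A: 633.9 mm over 869 years gives 633.9 / 869 ≈ 0.729 mm per year.
Specimen B: 89.9 mm / 0.729 mm per year = 123.32 years ≈ 123 growth rings.

123 growth rings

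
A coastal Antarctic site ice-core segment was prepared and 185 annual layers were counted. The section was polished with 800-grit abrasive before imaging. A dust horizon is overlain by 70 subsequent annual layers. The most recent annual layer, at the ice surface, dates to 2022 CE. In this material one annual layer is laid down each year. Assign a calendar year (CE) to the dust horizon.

70 annual layers formed after the dust horizon.
2022 − 70 = 1952 CE.

1952 CE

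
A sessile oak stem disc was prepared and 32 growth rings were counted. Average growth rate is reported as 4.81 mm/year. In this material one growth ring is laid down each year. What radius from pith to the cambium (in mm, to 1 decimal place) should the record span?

153.9 mm

32 years of growth are recorded.
32 years at 4.81 mm/year gives 4.81 × 32 = 153.9 mm.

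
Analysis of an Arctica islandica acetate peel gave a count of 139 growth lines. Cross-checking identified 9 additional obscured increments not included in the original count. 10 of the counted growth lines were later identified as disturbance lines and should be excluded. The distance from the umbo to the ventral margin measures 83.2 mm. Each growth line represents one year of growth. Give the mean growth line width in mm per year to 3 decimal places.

0.603 mm per year

True growth line count = 139 − 10 + 9 = 138.
Extension rate ≈ 83.2 / 138 = 0.603 mm per year.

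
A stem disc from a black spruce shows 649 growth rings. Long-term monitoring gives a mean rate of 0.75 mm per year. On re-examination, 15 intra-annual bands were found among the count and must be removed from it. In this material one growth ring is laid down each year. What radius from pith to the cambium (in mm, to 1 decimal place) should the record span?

475.5 mm

Correcting the raw count gives 649 − 15 = 634 true growth rings.
Predicted length = 0.75 mm/year × 634 years = 475.5 mm.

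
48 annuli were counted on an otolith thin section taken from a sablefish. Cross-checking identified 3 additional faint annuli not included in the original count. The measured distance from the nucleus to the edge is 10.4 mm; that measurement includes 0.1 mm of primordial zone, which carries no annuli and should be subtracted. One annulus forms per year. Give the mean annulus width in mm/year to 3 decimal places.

After corrections the count is 48 + 3 = 51 annuli.
The growth record spans 10.4 − 0.1 = 10.3 mm.
10.3 mm over 51 years gives 10.3 / 51 ≈ 0.202 mm/year.

0.202 mm/year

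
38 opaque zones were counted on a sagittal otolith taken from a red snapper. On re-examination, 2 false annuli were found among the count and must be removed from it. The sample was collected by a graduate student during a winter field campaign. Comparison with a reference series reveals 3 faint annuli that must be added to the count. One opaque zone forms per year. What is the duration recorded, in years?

39 yr

True opaque zone count = 38 − 2 + 3 = 39.
With a one-to-one opaque zone periodicity this is 39 years.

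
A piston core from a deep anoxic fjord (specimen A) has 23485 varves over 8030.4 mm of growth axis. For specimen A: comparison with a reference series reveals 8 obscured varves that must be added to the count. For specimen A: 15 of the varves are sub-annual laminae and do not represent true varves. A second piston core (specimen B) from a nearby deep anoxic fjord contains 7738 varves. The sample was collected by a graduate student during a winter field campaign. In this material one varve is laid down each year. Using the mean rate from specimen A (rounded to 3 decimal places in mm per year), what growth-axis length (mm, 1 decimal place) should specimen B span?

2646.4 mm

Specimen A: correcting the raw count gives 23485 − 15 + 8 = 23478 true varves.
A: Extension rate ≈ 8030.4 / 23478 = 0.342 mm per year.
Length of B = 0.342 × 7738 = 2646.4 mm.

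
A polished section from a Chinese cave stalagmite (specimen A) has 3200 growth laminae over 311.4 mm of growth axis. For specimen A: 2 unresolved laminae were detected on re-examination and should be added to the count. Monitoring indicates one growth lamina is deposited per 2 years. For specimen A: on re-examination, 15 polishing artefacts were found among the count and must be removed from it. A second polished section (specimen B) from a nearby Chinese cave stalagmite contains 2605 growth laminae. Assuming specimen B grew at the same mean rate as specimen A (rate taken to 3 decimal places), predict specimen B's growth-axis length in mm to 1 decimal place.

Specimen A: correcting the raw count gives 3200 − 15 + 2 = 3187 true growth laminae.
Specimen A: 3187 growth laminae at 2 years each span 3187 × 2 = 6374 years.
A: Extension rate ≈ 311.4 / 6374 = 0.049 mm/year.
Specimen B: multiplying by 2 years per growth lamina: 2605 × 2 = 5210 years. Length of B = 0.049 × 5210 = 255.3 mm.

255.3 mm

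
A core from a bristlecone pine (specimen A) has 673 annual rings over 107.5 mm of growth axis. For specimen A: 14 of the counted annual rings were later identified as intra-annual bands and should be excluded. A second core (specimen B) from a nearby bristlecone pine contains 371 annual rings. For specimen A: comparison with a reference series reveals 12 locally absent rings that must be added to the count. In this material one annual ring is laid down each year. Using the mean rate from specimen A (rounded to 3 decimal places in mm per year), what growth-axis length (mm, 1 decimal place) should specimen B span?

59.4 mm

Specimen A: true annual ring count = 673 − 14 + 12 = 671.
A: Extension rate ≈ 107.5 / 671 = 0.160 mm per year.
B's length ≈ 0.160 × 371 = 59.4 mm.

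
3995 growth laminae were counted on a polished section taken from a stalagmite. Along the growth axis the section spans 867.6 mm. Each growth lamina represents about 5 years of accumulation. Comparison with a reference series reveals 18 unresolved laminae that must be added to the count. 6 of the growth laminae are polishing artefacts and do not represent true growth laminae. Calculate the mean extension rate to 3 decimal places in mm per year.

After corrections the count is 3995 − 6 + 18 = 4007 growth laminae.
At 5 years per growth lamina, 4007 × 5 = 20035 years.
Mean rate = 867.6 mm / 20035 years ≈ 0.043 mm per year.

0.043 mm per year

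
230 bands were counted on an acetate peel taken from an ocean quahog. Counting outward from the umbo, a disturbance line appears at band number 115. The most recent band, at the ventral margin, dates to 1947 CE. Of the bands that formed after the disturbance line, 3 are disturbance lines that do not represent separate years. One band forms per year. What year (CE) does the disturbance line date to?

1835 CE

Between band 115 and the ventral margin there are 230 − 115 = 115 bands.
115 − 3 false = 112 true bands after the disturbance line.
1947 − 112 = 1835 CE.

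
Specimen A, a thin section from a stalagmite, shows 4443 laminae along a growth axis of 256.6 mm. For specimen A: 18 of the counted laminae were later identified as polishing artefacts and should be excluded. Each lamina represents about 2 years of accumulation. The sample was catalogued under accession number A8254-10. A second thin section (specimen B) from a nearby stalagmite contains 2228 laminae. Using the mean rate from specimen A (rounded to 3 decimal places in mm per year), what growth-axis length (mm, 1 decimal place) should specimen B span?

129.2 mm

Specimen A: true lamina count = 4443 − 18 = 4425.
Specimen A: 4425 laminae at 2 years each span 4425 × 2 = 8850 years.
A: Mean rate = 256.6 mm / 8850 years ≈ 0.029 mm/year.
Specimen B: 2228 laminae at 2 years each span 2228 × 2 = 4456 years. Length of B = 0.029 × 4456 = 129.2 mm.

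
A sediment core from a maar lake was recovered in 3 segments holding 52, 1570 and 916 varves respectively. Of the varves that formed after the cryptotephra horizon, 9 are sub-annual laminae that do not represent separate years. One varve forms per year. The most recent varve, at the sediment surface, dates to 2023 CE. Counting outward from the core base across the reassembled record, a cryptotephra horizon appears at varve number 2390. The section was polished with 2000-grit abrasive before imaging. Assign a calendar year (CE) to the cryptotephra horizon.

1884 CE

Total varves = 52 + 1570 + 916 = 2538.
Between varve 2390 and the sediment surface there are 2538 − 2390 = 148 varves.
148 − 9 false = 139 true varves after the cryptotephra horizon.
Counting back 139 years from 2023 CE places the cryptotephra horizon in 2023 − 139 = 1884 CE.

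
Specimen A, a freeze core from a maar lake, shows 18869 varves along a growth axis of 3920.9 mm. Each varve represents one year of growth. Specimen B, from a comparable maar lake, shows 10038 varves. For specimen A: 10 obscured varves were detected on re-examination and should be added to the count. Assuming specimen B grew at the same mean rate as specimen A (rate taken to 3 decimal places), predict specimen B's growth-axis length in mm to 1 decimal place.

2087.9 mm

Specimen A: adjusted count: 18869 + 10 = 18879 varves.
A: 3920.9 mm over 18879 years gives 3920.9 / 18879 ≈ 0.208 mm/yr.
For B, 0.208 mm/year × 10038 years = 2087.9 mm.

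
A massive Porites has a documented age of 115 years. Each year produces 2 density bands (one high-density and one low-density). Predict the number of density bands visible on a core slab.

230 density bands

115 years at 2 density bands per year gives 115 × 2 = 230 density bands.
So 230 density bands should be present.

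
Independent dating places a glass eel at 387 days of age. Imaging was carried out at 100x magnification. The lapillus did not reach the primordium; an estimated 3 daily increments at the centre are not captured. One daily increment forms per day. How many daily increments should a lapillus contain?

One daily increment per day gives 387 daily increments over 387 days.
387 − 3 missed = 384 daily increments expected in the prepared section.

384 daily increments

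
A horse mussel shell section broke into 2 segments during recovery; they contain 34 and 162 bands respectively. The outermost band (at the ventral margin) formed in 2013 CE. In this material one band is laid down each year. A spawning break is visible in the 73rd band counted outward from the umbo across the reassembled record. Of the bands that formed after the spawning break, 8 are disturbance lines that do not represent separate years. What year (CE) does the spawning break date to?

1898 CE

Total bands = 34 + 162 = 196.
The spawning break sits at band 73 from the umbo, so 196 − 73 = 123 bands formed after it.
Excluding 8 false bands: 123 − 8 = 115.
2013 − 115 = 1898 CE.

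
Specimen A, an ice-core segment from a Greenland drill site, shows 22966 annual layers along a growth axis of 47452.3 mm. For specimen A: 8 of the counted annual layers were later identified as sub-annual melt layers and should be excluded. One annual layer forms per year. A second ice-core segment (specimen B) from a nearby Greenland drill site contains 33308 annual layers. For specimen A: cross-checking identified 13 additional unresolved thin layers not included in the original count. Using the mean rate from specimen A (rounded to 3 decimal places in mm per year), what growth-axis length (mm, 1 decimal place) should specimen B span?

Specimen A: after corrections the count is 22966 − 8 + 13 = 22971 annual layers.
A: Extension rate ≈ 47452.3 / 22971 = 2.066 mm per year.
Length of B = 2.066 × 33308 = 68814.3 mm.

68814.3 mm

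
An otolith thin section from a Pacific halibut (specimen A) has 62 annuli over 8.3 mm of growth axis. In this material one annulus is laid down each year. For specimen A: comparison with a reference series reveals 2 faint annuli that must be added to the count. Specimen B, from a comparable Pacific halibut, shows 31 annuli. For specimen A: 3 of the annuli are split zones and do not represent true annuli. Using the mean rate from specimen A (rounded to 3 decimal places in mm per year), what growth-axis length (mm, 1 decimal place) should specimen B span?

Specimen A: true annulus count = 62 − 3 + 2 = 61.
A: 8.3 mm over 61 years gives 8.3 / 61 ≈ 0.136 mm per year.
Length of B = 0.136 × 31 = 4.2 mm.

4.2 mm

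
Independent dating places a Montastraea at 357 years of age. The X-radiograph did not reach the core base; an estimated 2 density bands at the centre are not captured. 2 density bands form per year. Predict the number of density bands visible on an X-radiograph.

712 density bands

With 2 density bands per year, 357 years would produce 357 × 2 = 714 density bands.
714 − 2 missed = 712 density bands expected in the prepared section.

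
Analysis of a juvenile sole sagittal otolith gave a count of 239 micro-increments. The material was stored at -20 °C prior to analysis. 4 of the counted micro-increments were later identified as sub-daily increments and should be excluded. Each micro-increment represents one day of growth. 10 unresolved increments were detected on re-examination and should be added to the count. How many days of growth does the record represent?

Correcting the raw count gives 239 − 4 + 10 = 245 true micro-increments.
One micro-increment per day makes the duration 245 days.

245 days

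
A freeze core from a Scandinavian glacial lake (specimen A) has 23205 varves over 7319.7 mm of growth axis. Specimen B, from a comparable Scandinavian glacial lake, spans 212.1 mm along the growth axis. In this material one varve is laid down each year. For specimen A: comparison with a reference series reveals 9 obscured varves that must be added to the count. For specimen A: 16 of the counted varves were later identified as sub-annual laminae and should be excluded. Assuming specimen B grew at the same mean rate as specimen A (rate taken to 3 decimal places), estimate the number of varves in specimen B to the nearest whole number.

671 varves

Specimen A: after corrections the count is 23205 − 16 + 9 = 23198 varves.
A: 7319.7 mm over 23198 years gives 7319.7 / 23198 ≈ 0.316 mm/year.
For B, 212.1 / 0.316 = 671.20 years ≈ 671 varves.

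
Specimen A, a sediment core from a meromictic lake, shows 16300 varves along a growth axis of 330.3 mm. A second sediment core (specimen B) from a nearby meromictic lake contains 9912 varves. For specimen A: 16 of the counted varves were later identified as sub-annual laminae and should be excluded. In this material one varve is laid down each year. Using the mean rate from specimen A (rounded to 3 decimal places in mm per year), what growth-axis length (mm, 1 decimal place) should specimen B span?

198.2 mm

Specimen A: correcting the raw count gives 16300 − 16 = 16284 true varves.
A: 330.3 mm over 16284 years gives 330.3 / 16284 ≈ 0.020 mm/yr.
Length of B = 0.020 × 9912 = 198.2 mm.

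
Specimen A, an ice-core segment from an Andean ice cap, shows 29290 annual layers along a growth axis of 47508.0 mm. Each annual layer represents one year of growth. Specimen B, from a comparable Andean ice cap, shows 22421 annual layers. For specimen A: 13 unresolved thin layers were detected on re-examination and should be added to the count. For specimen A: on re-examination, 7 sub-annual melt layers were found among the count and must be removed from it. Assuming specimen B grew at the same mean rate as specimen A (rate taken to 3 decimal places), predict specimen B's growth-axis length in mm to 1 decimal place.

36366.9 mm

Specimen A: after corrections the count is 29290 − 7 + 13 = 29296 annual layers.
A: Extension rate ≈ 47508.0 / 29296 = 1.622 mm per year.
B's length ≈ 1.622 × 22421 = 36366.9 mm.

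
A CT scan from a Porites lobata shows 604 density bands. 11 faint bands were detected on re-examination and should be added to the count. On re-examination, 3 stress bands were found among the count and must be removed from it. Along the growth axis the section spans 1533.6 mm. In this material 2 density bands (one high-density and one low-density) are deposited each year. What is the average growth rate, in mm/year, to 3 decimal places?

After corrections the count is 604 − 3 + 11 = 612 density bands.
612 density bands at 2 per year is 612 / 2 = 306 years.
Mean rate = 1533.6 mm / 306 years ≈ 5.012 mm/year.

5.012 mm/year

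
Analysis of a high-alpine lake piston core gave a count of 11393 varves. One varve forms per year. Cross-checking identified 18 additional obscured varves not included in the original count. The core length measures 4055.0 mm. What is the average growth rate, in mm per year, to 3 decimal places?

0.355 mm per year

After corrections the count is 11393 + 18 = 11411 varves.
4055.0 mm over 11411 years gives 4055.0 / 11411 ≈ 0.355 mm per year.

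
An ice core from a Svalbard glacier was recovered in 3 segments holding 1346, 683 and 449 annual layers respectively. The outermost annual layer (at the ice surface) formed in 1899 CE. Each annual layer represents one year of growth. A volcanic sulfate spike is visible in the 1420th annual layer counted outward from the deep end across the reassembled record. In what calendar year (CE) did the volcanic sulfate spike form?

841 CE

Total annual layers = 1346 + 683 + 449 = 2478.
Between annual layer 1420 and the ice surface there are 2478 − 1420 = 1058 annual layers.
The annual layer at the ice surface is 1899 CE, so the volcanic sulfate spike dates to 1899 − 1058 = 841 CE.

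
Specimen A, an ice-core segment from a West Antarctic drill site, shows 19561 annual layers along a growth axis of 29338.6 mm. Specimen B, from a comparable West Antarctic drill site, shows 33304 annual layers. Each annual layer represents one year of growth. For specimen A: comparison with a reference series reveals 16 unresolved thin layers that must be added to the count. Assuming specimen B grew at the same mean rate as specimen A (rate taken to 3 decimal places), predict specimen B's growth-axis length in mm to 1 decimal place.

49922.7 mm

Specimen A: true annual layer count = 19561 + 16 = 19577.
A: 29338.6 mm over 19577 years gives 29338.6 / 19577 ≈ 1.499 mm/year.
Length of B = 1.499 × 33304 = 49922.7 mm.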